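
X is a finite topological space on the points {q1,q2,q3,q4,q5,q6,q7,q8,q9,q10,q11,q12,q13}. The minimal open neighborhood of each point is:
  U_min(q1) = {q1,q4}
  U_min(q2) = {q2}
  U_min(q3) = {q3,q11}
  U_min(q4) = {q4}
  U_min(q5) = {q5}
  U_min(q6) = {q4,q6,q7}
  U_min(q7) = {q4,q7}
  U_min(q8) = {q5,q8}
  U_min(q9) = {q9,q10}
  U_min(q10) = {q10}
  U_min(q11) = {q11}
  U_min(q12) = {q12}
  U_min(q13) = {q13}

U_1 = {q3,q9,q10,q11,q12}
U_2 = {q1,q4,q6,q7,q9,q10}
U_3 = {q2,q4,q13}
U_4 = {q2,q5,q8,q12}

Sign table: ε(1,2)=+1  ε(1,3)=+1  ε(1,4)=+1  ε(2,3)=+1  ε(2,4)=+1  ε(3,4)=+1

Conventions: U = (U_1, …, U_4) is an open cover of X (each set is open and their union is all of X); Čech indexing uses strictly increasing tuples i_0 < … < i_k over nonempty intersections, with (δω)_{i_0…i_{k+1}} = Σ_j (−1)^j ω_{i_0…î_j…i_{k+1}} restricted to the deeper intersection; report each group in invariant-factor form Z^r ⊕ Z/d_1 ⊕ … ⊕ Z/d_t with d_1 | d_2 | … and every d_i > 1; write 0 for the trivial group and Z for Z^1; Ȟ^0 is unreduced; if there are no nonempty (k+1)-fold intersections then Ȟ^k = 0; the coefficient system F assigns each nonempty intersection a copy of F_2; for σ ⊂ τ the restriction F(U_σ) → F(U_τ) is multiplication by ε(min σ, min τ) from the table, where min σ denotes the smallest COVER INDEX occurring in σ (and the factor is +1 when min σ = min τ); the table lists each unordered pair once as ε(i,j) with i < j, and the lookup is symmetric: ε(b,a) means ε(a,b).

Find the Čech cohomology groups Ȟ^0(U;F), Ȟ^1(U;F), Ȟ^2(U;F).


Ȟ^0 ≅ Z/2,  Ȟ^1 ≅ Z/2,  Ȟ^2 ≅ 0

nerve of the cover:
  U12={q9,q10} U14={q12} U23={q4} U34={q2}
C dims 4,4; δ0: rk_F2 3
Ȟ^0 = (4 − 3) − 0 = 1, so Ȟ^0 ≅ Z/2
Ȟ^1 = (4 − 0) − 3 = 1, so Ȟ^1 ≅ Z/2
Ȟ^2 = (0 − 0) − 0 = 0, so Ȟ^2 ≅ 0


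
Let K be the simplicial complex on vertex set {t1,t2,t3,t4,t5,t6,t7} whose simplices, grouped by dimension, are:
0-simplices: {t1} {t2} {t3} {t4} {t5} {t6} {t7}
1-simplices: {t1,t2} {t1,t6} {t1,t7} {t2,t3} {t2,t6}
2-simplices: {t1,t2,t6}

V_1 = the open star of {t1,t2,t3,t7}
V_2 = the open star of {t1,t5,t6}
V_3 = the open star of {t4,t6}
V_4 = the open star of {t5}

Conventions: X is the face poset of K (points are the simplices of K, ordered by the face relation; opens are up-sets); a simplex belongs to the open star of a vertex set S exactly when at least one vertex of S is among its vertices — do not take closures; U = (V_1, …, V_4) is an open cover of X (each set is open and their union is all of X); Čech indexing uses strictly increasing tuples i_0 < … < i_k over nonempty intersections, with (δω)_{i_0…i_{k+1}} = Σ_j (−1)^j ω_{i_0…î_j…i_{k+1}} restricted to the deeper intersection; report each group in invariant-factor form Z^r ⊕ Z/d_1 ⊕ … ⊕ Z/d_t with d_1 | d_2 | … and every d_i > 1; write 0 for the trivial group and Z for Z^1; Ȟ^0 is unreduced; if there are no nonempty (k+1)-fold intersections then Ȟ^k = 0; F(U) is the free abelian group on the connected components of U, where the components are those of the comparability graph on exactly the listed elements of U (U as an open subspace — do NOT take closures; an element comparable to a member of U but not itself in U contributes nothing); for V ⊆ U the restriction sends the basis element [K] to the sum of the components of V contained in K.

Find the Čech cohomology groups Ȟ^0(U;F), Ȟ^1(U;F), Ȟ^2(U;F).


Ȟ^0 ≅ Z^3,  Ȟ^1 ≅ 0,  Ȟ^2 ≅ 0

intersection data:
  V1={{t1},{t2},{t3},{t7},{t1,t2},{t1,t6},{t1,t7},{t2,t3},{t2,t6},{t1,t2,t6}} V2={{t1},{t5},{t6},{t1,t2},{t1,t6},{t1,t7},{t2,t6},{t1,t2,t6}} V3={{t4},{t6},{t1,t6},{t2,t6},{t1,t2,t6}} V4={{t5}}
  V12={{t1},{t1,t2},{t1,t6},{t1,t7},{t2,t6},{t1,t2,t6}} V13={{t1,t6},{t2,t6},{t1,t2,t6}} V23={{t6},{t1,t6},{t2,t6},{t1,t2,t6}} V24={{t5}}
  V123={{t1,t6},{t2,t6},{t1,t2,t6}}
components per intersection:
  V1: {{t1},{t2},{t3},{t7},{t1,t2},{t1,t6},{t1,t7},{t2,t3},{t2,t6},{t1,t2,t6}}
  V2: {{t1},{t6},{t1,t2},{t1,t6},{t1,t7},{t2,t6},{t1,t2,t6}} {{t5}}
  V3: {{t4}} {{t6},{t1,t6},{t2,t6},{t1,t2,t6}}
  V4: {{t5}}
  V12: {{t1},{t1,t2},{t1,t6},{t1,t7},{t2,t6},{t1,t2,t6}}
  V13: {{t1,t6},{t2,t6},{t1,t2,t6}}
  V23: {{t6},{t1,t6},{t2,t6},{t1,t2,t6}}
  V24: {{t5}}
  V123: {{t1,t6},{t2,t6},{t1,t2,t6}}
C dims 6,4,1; δ0: rk 3, SNF 1^3; δ1: rk 1, SNF 1^1
Ȟ^0 = (6 − 3) − 0 = 3, so Ȟ^0 ≅ Z^3
Ȟ^1 = (4 − 1) − 3 = 0, so Ȟ^1 ≅ 0
Ȟ^2 = (1 − 0) − 1 = 0, so Ȟ^2 ≅ 0


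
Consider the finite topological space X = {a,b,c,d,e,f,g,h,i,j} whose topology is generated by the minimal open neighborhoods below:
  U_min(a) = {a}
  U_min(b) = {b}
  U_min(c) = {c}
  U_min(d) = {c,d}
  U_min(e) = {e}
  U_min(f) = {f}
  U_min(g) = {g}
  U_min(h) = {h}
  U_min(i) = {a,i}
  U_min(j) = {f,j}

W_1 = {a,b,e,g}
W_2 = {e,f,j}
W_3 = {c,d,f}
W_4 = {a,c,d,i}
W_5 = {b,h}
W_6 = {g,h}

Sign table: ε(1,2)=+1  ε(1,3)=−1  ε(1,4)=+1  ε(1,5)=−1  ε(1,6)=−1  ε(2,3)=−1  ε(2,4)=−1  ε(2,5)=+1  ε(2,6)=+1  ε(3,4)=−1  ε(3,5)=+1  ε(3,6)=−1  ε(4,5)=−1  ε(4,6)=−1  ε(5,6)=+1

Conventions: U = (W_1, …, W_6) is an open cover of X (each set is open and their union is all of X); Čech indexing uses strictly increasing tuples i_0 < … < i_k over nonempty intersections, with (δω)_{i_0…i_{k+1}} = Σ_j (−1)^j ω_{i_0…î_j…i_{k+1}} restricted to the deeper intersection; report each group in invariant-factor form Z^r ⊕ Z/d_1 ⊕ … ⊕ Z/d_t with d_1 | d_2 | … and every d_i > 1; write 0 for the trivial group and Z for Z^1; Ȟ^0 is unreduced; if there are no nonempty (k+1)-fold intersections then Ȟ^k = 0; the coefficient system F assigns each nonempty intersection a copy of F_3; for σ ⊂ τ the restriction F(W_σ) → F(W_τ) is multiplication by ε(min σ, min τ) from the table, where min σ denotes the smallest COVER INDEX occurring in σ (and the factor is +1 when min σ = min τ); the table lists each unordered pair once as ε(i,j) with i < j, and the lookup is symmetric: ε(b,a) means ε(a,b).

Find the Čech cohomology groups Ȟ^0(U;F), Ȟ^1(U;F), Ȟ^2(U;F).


Ȟ^0(U;F) ≅ Z/3,  Ȟ^1(U;F) ≅ Z/3 ⊕ Z/3,  Ȟ^2(U;F) ≅ 0

nonempty overlaps:
  W12={e} W14={a} W15={b} W16={g} W23={f} W34={c,d} W56={h}
C dims 6,7; δ0: rk_F3 5
degree 0: 6−5−0 = 1 → Ȟ^0 ≅ Z/3
degree 1: 7−0−5 = 2 → Ȟ^1 ≅ Z/3 ⊕ Z/3
degree 2: 0−0−0 = 0 → Ȟ^2 ≅ 0


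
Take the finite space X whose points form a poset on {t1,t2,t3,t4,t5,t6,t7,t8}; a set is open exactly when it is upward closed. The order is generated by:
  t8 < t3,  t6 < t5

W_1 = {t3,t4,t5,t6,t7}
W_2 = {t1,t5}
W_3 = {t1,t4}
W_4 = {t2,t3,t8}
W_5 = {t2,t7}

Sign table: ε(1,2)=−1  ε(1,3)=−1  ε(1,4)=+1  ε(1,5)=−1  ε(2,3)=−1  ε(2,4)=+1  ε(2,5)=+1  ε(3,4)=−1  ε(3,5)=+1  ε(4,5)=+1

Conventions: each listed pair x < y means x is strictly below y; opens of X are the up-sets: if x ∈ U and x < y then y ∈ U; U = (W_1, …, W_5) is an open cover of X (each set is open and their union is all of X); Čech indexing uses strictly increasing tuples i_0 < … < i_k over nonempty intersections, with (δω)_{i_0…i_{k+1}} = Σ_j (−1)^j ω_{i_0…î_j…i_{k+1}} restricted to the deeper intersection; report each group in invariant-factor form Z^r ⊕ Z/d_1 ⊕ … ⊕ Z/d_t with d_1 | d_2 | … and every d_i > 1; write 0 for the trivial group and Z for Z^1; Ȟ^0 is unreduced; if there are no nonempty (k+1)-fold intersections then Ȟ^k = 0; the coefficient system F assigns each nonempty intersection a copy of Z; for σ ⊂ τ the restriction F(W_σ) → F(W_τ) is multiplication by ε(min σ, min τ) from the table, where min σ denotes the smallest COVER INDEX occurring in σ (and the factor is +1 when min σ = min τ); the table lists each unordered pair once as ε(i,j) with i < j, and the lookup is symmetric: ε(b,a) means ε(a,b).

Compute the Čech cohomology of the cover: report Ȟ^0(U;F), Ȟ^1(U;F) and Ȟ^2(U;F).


nerve simplices:
  W12={t5} W13={t4} W14={t3} W15={t7} W23={t1} W45={t2}
C dims 5,6; δ0: rk 5, SNF 1^4·2
degree 0: 5−5−0 = 0 → Ȟ^0 ≅ 0
degree 1: 6−0−5 = 1 plus torsion [2] → Ȟ^1 ≅ Z ⊕ Z/2
degree 2: 0−0−0 = 0 → Ȟ^2 ≅ 0

Ȟ^0 = 0,  Ȟ^1 = Z ⊕ Z/2,  Ȟ^2 = 0


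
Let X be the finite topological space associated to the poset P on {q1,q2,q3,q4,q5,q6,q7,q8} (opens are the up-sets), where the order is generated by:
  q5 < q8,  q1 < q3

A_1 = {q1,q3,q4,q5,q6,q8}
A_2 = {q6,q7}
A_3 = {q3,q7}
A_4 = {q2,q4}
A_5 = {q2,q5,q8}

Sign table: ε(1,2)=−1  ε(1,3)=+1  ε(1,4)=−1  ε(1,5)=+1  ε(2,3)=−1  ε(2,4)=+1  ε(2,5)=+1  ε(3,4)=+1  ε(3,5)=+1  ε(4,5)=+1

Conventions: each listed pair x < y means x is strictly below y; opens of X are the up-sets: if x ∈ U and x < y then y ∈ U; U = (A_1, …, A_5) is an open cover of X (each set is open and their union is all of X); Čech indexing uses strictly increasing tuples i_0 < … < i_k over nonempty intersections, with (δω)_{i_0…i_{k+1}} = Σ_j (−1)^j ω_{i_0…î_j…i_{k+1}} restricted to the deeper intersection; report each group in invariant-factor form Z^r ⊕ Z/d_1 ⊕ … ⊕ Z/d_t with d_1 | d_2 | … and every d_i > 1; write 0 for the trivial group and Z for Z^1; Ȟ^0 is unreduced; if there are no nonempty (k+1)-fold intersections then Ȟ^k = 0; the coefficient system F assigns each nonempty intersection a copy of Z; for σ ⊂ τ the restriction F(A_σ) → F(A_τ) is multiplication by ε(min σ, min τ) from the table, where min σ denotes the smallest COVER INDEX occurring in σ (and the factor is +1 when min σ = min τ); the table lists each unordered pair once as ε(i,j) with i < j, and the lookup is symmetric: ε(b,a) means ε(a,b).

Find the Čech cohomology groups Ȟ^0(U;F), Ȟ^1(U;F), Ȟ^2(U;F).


nerve of the cover:
  A12={q6} A13={q3} A14={q4} A15={q5,q8} A23={q7} A45={q2}
C dims 5,6; δ0: rk 5, SNF 1^4·2
Ȟ^0 = (5 − 5) − 0 = 0, so Ȟ^0 ≅ 0
Ȟ^1 = (6 − 0) − 5 = 1 plus torsion [2], so Ȟ^1 ≅ Z ⊕ Z/2
Ȟ^2 = (0 − 0) − 0 = 0, so Ȟ^2 ≅ 0

Ȟ^0 = 0, Ȟ^1 = Z ⊕ Z/2 and Ȟ^2 = 0


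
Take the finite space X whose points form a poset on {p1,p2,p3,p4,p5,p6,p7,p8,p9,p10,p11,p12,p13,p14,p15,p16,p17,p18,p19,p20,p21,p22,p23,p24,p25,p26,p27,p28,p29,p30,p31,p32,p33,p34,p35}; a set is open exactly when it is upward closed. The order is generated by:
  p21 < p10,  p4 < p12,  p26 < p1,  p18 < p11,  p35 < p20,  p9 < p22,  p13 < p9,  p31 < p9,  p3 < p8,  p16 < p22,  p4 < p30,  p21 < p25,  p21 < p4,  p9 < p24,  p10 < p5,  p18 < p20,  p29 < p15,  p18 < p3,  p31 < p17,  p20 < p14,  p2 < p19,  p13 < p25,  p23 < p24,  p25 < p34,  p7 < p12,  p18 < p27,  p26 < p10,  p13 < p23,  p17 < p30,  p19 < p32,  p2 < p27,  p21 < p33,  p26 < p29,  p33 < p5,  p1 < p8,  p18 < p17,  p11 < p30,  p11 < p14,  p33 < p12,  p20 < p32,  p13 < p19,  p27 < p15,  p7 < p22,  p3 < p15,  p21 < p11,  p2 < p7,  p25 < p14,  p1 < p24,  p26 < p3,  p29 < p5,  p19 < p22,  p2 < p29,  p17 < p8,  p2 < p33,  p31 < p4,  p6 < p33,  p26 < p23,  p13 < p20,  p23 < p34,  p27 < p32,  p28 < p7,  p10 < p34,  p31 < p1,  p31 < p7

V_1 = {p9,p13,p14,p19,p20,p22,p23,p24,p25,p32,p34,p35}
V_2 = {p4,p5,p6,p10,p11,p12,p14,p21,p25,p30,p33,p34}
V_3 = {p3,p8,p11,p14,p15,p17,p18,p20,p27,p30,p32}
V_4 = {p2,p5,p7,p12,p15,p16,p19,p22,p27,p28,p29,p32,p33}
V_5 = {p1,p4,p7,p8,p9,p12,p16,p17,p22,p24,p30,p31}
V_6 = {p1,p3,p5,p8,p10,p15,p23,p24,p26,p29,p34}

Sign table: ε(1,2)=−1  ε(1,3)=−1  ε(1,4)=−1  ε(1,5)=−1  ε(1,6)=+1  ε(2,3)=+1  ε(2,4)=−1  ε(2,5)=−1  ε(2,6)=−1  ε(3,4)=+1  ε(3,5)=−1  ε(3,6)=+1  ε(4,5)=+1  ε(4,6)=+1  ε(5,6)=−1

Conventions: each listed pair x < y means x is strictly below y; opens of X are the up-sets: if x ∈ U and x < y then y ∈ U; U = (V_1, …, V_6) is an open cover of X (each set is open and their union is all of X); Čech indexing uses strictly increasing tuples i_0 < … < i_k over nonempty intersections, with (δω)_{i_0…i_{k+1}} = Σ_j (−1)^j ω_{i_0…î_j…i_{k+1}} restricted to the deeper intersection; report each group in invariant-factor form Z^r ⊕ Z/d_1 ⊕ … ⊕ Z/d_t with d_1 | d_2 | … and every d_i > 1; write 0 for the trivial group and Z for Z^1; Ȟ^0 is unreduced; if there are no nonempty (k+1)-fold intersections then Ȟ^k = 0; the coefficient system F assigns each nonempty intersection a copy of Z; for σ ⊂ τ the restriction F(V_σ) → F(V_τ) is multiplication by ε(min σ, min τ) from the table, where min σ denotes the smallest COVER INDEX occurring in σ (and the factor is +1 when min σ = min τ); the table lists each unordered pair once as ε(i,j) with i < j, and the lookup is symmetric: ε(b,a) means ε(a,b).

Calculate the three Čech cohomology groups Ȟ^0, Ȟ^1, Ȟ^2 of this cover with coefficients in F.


Ȟ^0 = 0, Ȟ^1 = Z/2, Ȟ^2 = Z

nonempty overlaps:
  V12={p14,p25,p34} V13={p14,p20,p32} V14={p19,p22,p32} V15={p9,p22,p24} V16={p23,p24,p34} V23={p11,p14,p30} V24={p5,p12,p33} V25={p4,p12,p30} V26={p5,p10,p34} V34={p15,p27,p32} V35={p8,p17,p30} V36={p3,p8,p15} V45={p7,p12,p16,p22} V46={p5,p15,p29} V56={p1,p8,p24}
  V123={p14} V126={p34} V134={p32} V145={p22} V156={p24} V235={p30} V245={p12} V246={p5} V346={p15} V356={p8}
C dims 6,15,10; δ0: rk 6, SNF 1^5·2; δ1: rk 9, SNF 1^9
degree 0: 6−6−0 = 0 → Ȟ^0 ≅ 0
degree 1: 15−9−6 = 0 plus torsion [2] → Ȟ^1 ≅ Z/2
degree 2: 10−0−9 = 1 → Ȟ^2 ≅ Z


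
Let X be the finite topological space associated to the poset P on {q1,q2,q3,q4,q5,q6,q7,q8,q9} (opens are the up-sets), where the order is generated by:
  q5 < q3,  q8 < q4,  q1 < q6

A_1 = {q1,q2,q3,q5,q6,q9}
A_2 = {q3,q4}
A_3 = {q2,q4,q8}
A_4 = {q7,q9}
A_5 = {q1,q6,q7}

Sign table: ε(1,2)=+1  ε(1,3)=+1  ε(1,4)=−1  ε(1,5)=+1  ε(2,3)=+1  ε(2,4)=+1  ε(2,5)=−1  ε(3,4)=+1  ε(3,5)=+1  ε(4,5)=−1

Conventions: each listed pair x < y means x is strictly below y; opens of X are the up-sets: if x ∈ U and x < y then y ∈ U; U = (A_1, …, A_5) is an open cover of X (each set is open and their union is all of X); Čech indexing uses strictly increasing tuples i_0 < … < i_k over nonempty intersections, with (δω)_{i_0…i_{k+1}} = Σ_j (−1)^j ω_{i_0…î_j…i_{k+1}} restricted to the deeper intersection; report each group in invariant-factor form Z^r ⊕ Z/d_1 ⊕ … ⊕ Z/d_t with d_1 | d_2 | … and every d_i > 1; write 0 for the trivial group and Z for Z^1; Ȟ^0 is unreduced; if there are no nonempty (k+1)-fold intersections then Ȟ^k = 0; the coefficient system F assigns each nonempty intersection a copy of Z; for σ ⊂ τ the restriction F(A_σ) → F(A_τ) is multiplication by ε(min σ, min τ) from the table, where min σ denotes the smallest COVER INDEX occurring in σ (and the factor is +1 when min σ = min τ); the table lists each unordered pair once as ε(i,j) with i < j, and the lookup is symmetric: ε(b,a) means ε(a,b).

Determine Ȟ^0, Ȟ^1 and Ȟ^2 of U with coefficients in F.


nerve simplices:
  A12={q3} A13={q2} A14={q9} A15={q1,q6} A23={q4} A45={q7}
C dims 5,6; δ0: rk 4, SNF 1^4
degree 0: 5−4−0 = 1 → Ȟ^0 ≅ Z
degree 1: 6−0−4 = 2 → Ȟ^1 ≅ Z^2
degree 2: 0−0−0 = 0 → Ȟ^2 ≅ 0

Ȟ^0 ≅ Z; Ȟ^1 ≅ Z^2; Ȟ^2 ≅ 0


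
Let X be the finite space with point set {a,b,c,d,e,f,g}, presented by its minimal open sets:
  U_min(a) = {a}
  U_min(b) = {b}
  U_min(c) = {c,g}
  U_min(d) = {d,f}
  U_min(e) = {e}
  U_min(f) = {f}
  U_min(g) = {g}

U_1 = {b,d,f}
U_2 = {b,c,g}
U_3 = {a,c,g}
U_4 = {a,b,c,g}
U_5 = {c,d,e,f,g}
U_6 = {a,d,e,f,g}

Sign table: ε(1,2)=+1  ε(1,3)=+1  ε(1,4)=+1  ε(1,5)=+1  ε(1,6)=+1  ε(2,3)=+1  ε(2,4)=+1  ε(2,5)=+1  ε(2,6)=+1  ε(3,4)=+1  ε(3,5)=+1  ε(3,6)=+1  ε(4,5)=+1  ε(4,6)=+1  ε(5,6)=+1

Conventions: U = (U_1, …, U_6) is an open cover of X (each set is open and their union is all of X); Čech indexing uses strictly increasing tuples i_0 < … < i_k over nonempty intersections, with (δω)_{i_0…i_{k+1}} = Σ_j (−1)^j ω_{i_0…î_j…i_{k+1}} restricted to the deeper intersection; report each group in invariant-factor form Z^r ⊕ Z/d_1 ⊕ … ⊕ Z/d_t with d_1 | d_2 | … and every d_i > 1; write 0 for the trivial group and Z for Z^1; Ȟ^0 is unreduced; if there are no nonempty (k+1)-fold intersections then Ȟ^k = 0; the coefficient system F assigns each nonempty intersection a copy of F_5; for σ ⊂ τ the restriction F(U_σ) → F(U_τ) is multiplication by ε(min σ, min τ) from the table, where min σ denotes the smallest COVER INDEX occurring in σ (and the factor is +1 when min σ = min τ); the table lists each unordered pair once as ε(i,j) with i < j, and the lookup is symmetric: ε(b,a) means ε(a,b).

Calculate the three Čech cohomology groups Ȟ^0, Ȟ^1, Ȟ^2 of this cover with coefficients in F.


Ȟ^0 = Z/5; Ȟ^1 = Z/5; Ȟ^2 = 0

nerve simplices:
  U12={b} U14={b} U15={d,f} U16={d,f} U23={c,g} U24={b,c,g} U25={c,g} U26={g} U34={a,c,g} U35={c,g} U36={a,g} U45={c,g} U46={a,g} U56={d,e,f,g}
  U124={b} U156={d,f} U234={c,g} U235={c,g} U236={g} U245={c,g} U246={g} U256={g} U345={c,g} U346={a,g} U356={g} U456={g}
  U2345={c,g} U2346={g} U2356={g} U2456={g} U3456={g}
  U23456={g}
C dims 6,14,12,5; δ0: rk_F5 5; δ1: rk_F5 8; δ2: rk_F5 4
degree 0: 6−5−0 = 1 → Ȟ^0 ≅ Z/5
degree 1: 14−8−5 = 1 → Ȟ^1 ≅ Z/5
degree 2: 12−4−8 = 0 → Ȟ^2 ≅ 0


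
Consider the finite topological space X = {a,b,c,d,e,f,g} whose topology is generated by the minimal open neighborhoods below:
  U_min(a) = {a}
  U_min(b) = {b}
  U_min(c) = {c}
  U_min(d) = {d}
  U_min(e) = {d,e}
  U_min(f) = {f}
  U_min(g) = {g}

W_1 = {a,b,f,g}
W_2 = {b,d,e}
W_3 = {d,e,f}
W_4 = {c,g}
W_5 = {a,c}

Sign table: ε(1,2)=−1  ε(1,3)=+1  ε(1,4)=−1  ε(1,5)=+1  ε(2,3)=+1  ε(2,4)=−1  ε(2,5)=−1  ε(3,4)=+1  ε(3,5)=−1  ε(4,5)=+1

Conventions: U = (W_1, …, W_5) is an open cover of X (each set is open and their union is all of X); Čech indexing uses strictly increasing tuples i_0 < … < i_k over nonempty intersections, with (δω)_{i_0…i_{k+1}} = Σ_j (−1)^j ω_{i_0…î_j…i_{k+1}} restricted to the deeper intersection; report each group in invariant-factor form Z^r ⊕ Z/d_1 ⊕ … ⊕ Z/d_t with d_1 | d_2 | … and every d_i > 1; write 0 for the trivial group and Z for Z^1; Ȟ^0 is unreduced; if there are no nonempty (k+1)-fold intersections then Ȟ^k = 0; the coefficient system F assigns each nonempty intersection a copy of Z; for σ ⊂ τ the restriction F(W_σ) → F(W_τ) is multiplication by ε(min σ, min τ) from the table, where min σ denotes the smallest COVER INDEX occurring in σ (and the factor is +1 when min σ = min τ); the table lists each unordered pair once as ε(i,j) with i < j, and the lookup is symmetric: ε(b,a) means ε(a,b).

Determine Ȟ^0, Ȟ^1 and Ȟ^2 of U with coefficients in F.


Ȟ^0 = 0, Ȟ^1 = Z ⊕ Z/2, Ȟ^2 = 0

intersection data:
  W12={b} W13={f} W14={g} W15={a} W23={d,e} W45={c}
C dims 5,6; δ0: rk 5, SNF 1^4·2
Ȟ^0 = (5 − 5) − 0 = 0, so Ȟ^0 ≅ 0
Ȟ^1 = (6 − 0) − 5 = 1 plus torsion [2], so Ȟ^1 ≅ Z ⊕ Z/2
Ȟ^2 = (0 − 0) − 0 = 0, so Ȟ^2 ≅ 0


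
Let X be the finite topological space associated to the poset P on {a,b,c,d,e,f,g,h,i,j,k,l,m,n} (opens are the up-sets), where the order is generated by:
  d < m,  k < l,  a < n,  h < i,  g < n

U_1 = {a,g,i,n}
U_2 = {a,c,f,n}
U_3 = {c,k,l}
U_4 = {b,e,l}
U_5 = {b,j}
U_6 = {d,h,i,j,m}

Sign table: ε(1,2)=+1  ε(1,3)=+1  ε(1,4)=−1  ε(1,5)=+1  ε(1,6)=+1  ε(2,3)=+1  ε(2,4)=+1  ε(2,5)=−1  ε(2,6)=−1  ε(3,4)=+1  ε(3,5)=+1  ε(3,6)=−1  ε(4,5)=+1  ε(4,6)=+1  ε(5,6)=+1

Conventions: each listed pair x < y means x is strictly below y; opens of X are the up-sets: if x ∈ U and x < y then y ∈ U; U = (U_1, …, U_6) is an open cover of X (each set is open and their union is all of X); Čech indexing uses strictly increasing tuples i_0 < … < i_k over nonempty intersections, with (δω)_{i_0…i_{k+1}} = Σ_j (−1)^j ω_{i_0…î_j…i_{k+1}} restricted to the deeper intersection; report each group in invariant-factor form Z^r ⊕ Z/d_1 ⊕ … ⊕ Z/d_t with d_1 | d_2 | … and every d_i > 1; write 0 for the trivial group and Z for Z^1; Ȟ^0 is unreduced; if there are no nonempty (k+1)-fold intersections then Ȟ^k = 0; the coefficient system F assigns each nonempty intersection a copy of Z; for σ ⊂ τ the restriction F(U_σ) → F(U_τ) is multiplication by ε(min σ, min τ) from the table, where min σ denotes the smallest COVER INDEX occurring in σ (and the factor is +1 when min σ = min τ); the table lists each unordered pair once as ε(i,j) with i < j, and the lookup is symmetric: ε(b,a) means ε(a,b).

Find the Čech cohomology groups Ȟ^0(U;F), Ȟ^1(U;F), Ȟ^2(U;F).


Ȟ^0 = Z, Ȟ^1 = Z, Ȟ^2 = 0

nerve of the cover:
  U12={a,n} U16={i} U23={c} U34={l} U45={b} U56={j}
C dims 6,6; δ0: rk 5, SNF 1^5
Ȟ^0 = (6 − 5) − 0 = 1, so Ȟ^0 ≅ Z
Ȟ^1 = (6 − 0) − 5 = 1, so Ȟ^1 ≅ Z
Ȟ^2 = (0 − 0) − 0 = 0, so Ȟ^2 ≅ 0


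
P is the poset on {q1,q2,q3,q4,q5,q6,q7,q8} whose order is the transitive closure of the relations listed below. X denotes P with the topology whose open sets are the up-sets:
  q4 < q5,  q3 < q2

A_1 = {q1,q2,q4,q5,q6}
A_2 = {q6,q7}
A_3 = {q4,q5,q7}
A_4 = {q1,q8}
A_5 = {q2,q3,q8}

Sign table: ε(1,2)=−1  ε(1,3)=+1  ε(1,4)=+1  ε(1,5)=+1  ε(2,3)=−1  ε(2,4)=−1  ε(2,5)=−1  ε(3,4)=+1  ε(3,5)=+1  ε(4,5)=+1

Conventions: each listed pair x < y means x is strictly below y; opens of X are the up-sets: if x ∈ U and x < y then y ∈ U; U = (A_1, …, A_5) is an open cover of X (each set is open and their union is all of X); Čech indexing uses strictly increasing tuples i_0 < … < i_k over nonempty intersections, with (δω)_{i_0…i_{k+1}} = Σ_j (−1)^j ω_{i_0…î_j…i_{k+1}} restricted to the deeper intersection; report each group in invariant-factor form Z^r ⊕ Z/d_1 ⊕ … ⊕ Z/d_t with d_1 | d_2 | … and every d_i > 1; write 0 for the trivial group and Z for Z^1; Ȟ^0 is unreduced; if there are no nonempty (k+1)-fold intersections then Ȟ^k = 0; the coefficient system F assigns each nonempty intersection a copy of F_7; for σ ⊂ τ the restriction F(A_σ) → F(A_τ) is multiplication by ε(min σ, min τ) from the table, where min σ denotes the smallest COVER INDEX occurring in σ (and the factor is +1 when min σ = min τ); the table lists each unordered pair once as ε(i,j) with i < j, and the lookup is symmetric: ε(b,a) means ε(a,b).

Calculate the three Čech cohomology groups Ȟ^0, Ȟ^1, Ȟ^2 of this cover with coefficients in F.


Ȟ^0 = Z/7,  Ȟ^1 = Z/7 ⊕ Z/7,  Ȟ^2 = 0

nonempty intersections:
  A12={q6} A13={q4,q5} A14={q1} A15={q2} A23={q7} A45={q8}
C dims 5,6; δ0: rk_F7 4
Ȟ^0: (5−4)−0=1 ⇒ Z/7
Ȟ^1: (6−0)−4=2 ⇒ Z/7 ⊕ Z/7
Ȟ^2: (0−0)−0=0 ⇒ 0


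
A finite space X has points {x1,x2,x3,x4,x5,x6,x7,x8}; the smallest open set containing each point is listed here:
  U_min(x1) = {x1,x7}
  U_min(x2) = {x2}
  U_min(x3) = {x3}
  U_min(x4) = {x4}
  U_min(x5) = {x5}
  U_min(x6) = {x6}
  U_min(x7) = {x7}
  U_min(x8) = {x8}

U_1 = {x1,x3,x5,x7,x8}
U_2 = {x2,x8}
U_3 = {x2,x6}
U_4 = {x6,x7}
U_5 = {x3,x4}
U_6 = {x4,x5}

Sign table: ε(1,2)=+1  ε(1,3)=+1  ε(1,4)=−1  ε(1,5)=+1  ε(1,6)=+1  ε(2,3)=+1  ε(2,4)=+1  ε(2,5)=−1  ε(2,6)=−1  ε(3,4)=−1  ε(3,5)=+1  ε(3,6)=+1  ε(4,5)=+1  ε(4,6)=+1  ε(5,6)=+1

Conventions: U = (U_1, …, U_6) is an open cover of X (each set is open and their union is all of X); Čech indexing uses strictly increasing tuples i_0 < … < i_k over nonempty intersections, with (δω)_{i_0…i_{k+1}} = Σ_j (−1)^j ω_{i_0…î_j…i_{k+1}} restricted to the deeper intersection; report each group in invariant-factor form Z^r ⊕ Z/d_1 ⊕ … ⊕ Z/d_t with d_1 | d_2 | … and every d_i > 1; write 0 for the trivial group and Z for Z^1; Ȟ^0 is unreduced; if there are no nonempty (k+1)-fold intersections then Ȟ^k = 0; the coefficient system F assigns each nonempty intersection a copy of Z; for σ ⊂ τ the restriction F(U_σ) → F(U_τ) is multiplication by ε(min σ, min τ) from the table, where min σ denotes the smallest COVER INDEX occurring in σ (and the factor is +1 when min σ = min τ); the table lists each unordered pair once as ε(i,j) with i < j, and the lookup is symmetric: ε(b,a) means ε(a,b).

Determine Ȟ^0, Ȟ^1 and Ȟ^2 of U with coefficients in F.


nerve of the cover:
  U12={x8} U14={x7} U15={x3} U16={x5} U23={x2} U34={x6} U56={x4}
C dims 6,7; δ0: rk 5, SNF 1^5
Ȟ^0 = (6 − 5) − 0 = 1, so Ȟ^0 ≅ Z
Ȟ^1 = (7 − 0) − 5 = 2, so Ȟ^1 ≅ Z^2
Ȟ^2 = (0 − 0) − 0 = 0, so Ȟ^2 ≅ 0

Ȟ^0(U;F) ≅ Z, Ȟ^1(U;F) ≅ Z^2, Ȟ^2(U;F) ≅ 0


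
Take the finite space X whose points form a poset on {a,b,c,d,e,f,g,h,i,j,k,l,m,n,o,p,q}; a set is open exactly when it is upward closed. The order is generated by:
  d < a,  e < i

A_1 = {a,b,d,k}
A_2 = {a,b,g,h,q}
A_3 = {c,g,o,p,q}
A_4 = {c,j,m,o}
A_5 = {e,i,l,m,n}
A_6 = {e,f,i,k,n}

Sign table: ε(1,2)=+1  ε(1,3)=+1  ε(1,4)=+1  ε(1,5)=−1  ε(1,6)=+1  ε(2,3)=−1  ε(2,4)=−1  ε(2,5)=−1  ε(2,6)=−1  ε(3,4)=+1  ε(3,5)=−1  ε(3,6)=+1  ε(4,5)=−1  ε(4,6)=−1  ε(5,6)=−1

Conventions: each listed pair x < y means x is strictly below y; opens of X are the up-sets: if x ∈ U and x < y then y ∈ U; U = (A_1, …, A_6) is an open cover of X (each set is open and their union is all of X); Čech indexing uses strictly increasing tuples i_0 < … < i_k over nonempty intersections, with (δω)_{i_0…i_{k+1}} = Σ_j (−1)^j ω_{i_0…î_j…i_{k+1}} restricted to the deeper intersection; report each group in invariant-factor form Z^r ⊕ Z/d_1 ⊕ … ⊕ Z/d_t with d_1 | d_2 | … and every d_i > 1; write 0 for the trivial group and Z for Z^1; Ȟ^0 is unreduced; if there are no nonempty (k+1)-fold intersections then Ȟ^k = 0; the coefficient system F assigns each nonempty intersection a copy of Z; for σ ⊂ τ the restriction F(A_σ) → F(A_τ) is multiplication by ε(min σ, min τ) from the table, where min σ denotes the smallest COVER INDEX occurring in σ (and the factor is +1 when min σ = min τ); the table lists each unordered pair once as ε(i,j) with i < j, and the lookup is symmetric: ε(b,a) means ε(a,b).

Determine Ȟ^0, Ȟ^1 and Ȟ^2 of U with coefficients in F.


nerve of the cover:
  A12={a,b} A16={k} A23={g,q} A34={c,o} A45={m} A56={e,i,n}
C dims 6,6; δ0: rk 6, SNF 1^5·2
Ȟ^0 = (6 − 6) − 0 = 0, so Ȟ^0 ≅ 0
Ȟ^1 = (6 − 0) − 6 = 0 plus torsion [2], so Ȟ^1 ≅ Z/2
Ȟ^2 = (0 − 0) − 0 = 0, so Ȟ^2 ≅ 0

Ȟ^0(U;F) ≅ 0; Ȟ^1(U;F) ≅ Z/2; Ȟ^2(U;F) ≅ 0


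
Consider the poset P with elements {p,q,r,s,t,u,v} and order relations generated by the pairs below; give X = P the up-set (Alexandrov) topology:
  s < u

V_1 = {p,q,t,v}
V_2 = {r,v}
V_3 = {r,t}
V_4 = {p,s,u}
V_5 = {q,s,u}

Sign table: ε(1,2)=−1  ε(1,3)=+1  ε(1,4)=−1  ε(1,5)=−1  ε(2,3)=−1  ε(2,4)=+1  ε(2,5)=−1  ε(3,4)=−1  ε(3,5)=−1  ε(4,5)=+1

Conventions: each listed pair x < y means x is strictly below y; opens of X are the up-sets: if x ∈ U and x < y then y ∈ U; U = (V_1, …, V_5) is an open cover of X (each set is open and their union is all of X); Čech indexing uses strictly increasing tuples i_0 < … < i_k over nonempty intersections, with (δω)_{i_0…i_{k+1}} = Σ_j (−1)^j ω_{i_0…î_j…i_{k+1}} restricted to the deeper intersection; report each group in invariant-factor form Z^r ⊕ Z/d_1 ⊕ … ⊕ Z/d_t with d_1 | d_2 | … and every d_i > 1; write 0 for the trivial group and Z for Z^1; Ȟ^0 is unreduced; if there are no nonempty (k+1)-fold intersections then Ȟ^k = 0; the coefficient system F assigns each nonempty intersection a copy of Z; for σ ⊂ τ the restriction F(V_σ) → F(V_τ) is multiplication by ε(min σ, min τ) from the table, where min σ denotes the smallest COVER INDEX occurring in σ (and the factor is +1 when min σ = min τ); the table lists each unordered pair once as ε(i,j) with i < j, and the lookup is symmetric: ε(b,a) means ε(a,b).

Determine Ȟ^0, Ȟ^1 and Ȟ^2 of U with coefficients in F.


Ȟ^0 ≅ Z, Ȟ^1 ≅ Z^2, Ȟ^2 ≅ 0

nonempty intersections:
  V12={v} V13={t} V14={p} V15={q} V23={r} V45={s,u}
C dims 5,6; δ0: rk 4, SNF 1^4
Ȟ^0: (5−4)−0=1 ⇒ Z
Ȟ^1: (6−0)−4=2 ⇒ Z^2
Ȟ^2: (0−0)−0=0 ⇒ 0


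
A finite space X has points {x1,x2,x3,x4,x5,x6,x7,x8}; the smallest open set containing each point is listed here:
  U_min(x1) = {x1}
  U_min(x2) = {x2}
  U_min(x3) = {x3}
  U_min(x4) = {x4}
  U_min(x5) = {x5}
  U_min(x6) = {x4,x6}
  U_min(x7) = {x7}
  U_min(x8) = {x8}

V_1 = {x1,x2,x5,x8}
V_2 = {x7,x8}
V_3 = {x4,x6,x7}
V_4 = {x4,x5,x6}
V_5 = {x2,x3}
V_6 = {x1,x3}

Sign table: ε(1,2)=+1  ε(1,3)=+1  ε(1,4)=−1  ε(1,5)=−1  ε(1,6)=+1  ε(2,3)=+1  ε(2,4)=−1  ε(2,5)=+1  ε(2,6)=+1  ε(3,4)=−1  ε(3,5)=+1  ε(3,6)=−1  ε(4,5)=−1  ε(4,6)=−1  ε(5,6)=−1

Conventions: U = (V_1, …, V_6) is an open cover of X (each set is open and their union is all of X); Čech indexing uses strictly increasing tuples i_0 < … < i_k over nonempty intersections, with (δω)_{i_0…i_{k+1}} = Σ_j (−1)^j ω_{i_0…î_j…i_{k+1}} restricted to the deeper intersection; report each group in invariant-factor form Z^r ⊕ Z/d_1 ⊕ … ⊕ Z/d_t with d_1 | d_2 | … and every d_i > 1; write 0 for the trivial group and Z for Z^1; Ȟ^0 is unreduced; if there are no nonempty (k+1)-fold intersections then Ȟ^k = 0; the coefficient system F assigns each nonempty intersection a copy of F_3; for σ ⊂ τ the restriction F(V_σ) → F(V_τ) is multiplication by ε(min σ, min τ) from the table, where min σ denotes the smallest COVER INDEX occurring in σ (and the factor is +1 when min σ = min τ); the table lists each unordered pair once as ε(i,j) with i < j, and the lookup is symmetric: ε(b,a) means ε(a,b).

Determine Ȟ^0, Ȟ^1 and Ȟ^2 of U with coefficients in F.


cover nerve:
  V12={x8} V14={x5} V15={x2} V16={x1} V23={x7} V34={x4,x6} V56={x3}
C dims 6,7; δ0: rk_F3 5
Ȟ^0: (6−5)−0=1 ⇒ Z/3
Ȟ^1: (7−0)−5=2 ⇒ Z/3 ⊕ Z/3
Ȟ^2: (0−0)−0=0 ⇒ 0

Ȟ^0 ≅ Z/3,  Ȟ^1 ≅ Z/3 ⊕ Z/3,  Ȟ^2 ≅ 0


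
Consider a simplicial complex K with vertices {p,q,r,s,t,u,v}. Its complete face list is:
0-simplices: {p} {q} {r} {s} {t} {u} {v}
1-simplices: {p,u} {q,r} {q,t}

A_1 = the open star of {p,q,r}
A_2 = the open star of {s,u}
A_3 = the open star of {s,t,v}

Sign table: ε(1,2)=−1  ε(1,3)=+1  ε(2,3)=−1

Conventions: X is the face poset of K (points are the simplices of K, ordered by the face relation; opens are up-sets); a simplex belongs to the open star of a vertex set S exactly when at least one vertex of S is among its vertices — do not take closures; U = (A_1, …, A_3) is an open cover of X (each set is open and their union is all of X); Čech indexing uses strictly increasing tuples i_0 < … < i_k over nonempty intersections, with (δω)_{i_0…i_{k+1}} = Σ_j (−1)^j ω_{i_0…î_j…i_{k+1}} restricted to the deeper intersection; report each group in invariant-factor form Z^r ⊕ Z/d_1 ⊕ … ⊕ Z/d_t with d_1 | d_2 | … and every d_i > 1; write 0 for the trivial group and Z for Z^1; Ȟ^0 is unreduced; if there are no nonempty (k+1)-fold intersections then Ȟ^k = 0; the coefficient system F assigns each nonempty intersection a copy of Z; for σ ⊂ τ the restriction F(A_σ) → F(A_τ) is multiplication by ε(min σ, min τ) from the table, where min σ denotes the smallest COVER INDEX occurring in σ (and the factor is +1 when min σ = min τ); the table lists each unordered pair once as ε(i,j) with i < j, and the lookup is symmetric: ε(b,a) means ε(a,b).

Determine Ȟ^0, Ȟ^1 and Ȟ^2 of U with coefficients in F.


Ȟ^0 ≅ Z; Ȟ^1 ≅ Z; Ȟ^2 ≅ 0

nerve simplices:
  A1={{p},{q},{r},{p,u},{q,r},{q,t}} A2={{s},{u},{p,u}} A3={{s},{t},{v},{q,t}}
  A12={{p,u}} A13={{q,t}} A23={{s}}
C dims 3,3; δ0: rk 2, SNF 1^2
degree 0: 3−2−0 = 1 → Ȟ^0 ≅ Z
degree 1: 3−0−2 = 1 → Ȟ^1 ≅ Z
degree 2: 0−0−0 = 0 → Ȟ^2 ≅ 0


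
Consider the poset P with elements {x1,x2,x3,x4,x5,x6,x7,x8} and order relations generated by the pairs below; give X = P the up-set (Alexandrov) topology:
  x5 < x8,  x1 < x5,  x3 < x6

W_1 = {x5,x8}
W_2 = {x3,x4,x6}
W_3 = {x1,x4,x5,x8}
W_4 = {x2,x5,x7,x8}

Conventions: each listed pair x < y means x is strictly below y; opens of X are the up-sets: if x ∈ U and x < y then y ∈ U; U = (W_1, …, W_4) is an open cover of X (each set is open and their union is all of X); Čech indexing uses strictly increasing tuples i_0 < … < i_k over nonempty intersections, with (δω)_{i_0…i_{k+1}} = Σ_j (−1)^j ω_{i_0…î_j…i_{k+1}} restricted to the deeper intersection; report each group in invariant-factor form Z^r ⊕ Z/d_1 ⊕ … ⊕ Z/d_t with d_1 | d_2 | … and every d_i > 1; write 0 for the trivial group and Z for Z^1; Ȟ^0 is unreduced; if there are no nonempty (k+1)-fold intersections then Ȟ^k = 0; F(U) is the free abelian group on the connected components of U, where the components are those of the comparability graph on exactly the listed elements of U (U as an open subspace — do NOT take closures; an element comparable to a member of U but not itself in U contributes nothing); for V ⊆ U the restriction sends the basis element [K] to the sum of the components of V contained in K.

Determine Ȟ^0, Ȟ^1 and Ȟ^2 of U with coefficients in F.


Ȟ^0(U;F) ≅ Z^5,  Ȟ^1(U;F) ≅ 0,  Ȟ^2(U;F) ≅ 0

nonempty overlaps:
  W13={x5,x8} W14={x5,x8} W23={x4} W34={x5,x8}
  W134={x5,x8}
components per intersection:
  W1: {x5,x8}
  W2: {x3,x6} {x4}
  W3: {x1,x5,x8} {x4}
  W4: {x2} {x5,x8} {x7}
  W13: {x5,x8}
  W14: {x5,x8}
  W23: {x4}
  W34: {x5,x8}
  W134: {x5,x8}
C dims 8,4,1; δ0: rk 3, SNF 1^3; δ1: rk 1, SNF 1^1
degree 0: 8−3−0 = 5 → Ȟ^0 ≅ Z^5
degree 1: 4−1−3 = 0 → Ȟ^1 ≅ 0
degree 2: 1−0−1 = 0 → Ȟ^2 ≅ 0


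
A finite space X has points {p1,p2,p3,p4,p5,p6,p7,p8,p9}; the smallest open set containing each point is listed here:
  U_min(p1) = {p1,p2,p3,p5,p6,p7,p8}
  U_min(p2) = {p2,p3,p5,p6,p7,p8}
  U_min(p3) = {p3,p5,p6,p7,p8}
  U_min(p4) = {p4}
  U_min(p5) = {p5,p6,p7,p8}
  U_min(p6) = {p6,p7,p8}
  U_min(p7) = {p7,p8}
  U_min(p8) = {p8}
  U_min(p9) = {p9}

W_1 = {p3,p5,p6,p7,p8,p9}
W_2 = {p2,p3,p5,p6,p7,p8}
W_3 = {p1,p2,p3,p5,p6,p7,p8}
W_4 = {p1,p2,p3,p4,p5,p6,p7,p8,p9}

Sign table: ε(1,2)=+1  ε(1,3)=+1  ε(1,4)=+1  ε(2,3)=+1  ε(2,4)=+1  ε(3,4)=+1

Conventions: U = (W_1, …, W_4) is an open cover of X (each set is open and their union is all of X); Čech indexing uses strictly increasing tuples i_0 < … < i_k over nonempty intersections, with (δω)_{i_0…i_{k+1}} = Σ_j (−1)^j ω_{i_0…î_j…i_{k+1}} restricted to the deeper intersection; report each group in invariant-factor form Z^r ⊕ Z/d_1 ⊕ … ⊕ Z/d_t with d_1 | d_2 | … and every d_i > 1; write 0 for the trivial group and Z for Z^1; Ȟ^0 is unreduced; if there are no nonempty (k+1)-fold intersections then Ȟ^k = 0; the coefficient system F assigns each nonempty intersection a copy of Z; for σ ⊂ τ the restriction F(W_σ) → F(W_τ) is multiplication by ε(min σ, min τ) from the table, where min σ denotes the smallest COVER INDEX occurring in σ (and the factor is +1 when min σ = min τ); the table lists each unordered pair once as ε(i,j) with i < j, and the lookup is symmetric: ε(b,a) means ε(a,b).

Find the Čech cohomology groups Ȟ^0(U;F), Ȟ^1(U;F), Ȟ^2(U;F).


nonempty overlaps:
  W12={p3,p5,p6,p7,p8} W13={p3,p5,p6,p7,p8} W14={p3,p5,p6,p7,p8,p9} W23={p2,p3,p5,p6,p7,p8} W24={p2,p3,p5,p6,p7,p8} W34={p1,p2,p3,p5,p6,p7,p8}
  W123={p3,p5,p6,p7,p8} W124={p3,p5,p6,p7,p8} W134={p3,p5,p6,p7,p8} W234={p2,p3,p5,p6,p7,p8}
  W1234={p3,p5,p6,p7,p8}
C dims 4,6,4,1; δ0: rk 3, SNF 1^3; δ1: rk 3, SNF 1^3; δ2: rk 1, SNF 1^1
degree 0: 4−3−0 = 1 → Ȟ^0 ≅ Z
degree 1: 6−3−3 = 0 → Ȟ^1 ≅ 0
degree 2: 4−1−3 = 0 → Ȟ^2 ≅ 0

Ȟ^0 ≅ Z,  Ȟ^1 ≅ 0,  Ȟ^2 ≅ 0


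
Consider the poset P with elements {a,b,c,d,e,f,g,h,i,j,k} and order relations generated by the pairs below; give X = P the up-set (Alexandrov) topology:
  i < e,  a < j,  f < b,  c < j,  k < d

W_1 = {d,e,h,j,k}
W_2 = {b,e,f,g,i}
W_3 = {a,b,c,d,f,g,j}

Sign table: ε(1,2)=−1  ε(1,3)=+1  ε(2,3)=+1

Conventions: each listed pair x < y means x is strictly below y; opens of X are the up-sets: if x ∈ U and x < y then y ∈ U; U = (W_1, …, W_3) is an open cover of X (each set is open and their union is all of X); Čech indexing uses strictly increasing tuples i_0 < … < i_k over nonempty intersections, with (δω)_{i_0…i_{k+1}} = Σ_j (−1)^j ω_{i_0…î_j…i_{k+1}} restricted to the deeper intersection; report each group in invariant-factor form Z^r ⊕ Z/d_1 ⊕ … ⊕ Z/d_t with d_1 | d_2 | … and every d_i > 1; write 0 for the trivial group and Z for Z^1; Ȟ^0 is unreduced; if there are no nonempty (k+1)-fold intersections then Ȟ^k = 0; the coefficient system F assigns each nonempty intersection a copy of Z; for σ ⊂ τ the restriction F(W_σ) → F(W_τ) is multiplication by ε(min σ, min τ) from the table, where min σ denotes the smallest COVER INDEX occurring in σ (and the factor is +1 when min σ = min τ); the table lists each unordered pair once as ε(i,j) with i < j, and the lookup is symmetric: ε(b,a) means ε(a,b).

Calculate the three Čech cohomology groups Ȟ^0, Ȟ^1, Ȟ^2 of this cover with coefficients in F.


Ȟ^0(U;F) ≅ 0,  Ȟ^1(U;F) ≅ Z/2,  Ȟ^2(U;F) ≅ 0

intersection data:
  W12={e} W13={d,j} W23={b,f,g}
C dims 3,3; δ0: rk 3, SNF 1^2·2
Ȟ^0 = (3 − 3) − 0 = 0, so Ȟ^0 ≅ 0
Ȟ^1 = (3 − 0) − 3 = 0 plus torsion [2], so Ȟ^1 ≅ Z/2
Ȟ^2 = (0 − 0) − 0 = 0, so Ȟ^2 ≅ 0


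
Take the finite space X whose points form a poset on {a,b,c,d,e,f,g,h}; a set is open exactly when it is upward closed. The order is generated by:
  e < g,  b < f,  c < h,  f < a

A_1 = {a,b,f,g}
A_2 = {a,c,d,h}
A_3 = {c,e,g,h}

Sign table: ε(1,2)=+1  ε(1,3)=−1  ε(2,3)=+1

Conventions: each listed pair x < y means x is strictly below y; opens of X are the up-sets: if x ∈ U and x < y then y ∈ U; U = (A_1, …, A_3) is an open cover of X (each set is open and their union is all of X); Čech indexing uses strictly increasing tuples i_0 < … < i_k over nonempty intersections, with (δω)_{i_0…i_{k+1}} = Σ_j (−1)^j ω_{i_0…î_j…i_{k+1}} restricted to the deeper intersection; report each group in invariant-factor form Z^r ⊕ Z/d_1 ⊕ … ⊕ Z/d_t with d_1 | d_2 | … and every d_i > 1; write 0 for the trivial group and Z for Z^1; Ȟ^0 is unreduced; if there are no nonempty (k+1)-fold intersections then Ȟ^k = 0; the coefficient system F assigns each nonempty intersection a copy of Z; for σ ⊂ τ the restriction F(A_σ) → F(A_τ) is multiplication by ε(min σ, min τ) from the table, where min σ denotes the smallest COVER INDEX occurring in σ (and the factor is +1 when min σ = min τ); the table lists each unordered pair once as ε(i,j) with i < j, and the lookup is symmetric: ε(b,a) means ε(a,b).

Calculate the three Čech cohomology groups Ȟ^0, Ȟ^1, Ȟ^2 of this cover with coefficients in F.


cover nerve:
  A12={a} A13={g} A23={c,h}
C dims 3,3; δ0: rk 3, SNF 1^2·2
Ȟ^0: (3−3)−0=0 ⇒ 0
Ȟ^1: (3−0)−3=0 plus torsion [2] ⇒ Z/2
Ȟ^2: (0−0)−0=0 ⇒ 0

Ȟ^0 = 0; Ȟ^1 = Z/2; Ȟ^2 = 0


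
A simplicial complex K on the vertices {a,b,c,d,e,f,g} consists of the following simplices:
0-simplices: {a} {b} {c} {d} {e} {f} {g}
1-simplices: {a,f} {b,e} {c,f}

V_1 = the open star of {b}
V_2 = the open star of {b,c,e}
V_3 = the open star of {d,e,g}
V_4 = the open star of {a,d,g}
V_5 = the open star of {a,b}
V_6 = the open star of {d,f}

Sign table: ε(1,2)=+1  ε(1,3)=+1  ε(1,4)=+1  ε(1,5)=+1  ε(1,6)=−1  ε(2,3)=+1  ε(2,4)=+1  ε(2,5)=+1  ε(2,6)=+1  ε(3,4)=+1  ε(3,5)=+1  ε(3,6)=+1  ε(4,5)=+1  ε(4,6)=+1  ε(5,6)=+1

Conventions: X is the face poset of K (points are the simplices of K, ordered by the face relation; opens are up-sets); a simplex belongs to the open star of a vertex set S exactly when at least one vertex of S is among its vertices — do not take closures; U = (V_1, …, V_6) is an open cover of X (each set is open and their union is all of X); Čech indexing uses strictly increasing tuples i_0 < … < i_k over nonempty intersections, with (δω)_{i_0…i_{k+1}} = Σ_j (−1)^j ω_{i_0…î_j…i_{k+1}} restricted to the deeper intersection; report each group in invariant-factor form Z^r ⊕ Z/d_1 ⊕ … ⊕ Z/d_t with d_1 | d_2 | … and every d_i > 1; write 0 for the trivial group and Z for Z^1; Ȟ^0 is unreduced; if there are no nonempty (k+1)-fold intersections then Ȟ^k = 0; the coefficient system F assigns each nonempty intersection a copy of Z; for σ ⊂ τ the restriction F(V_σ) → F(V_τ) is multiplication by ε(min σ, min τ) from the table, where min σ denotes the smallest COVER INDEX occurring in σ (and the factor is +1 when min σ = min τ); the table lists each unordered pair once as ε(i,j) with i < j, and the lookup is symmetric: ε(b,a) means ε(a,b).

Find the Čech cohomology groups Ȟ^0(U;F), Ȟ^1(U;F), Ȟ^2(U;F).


intersection data:
  V1={{b},{b,e}} V2={{b},{c},{e},{b,e},{c,f}} V3={{d},{e},{g},{b,e}} V4={{a},{d},{g},{a,f}} V5={{a},{b},{a,f},{b,e}} V6={{d},{f},{a,f},{c,f}}
  V12={{b},{b,e}} V13={{b,e}} V15={{b},{b,e}} V23={{e},{b,e}} V25={{b},{b,e}} V26={{c,f}} V34={{d},{g}} V35={{b,e}} V36={{d}} V45={{a},{a,f}} V46={{d},{a,f}} V56={{a,f}}
  V123={{b,e}} V125={{b},{b,e}} V135={{b,e}} V235={{b,e}} V346={{d}} V456={{a,f}}
  V1235={{b,e}}
C dims 6,12,6,1; δ0: rk 5, SNF 1^5; δ1: rk 5, SNF 1^5; δ2: rk 1, SNF 1^1
Ȟ^0 = (6 − 5) − 0 = 1, so Ȟ^0 ≅ Z
Ȟ^1 = (12 − 5) − 5 = 2, so Ȟ^1 ≅ Z^2
Ȟ^2 = (6 − 1) − 5 = 0, so Ȟ^2 ≅ 0

Ȟ^0 = Z; Ȟ^1 = Z^2; Ȟ^2 = 0
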